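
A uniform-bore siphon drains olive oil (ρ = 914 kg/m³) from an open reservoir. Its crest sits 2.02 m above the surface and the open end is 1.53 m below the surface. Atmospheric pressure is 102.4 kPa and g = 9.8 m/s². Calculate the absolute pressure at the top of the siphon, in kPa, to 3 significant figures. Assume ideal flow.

The outlet speed comes from Torricelli: v = √(2g·1.53) = 5.48 m/s.
Continuity keeps v the same throughout the tube; from surface to crest, P_atm + 0 = P_top + ½ρv² + ρg·h_top.
P_top = 102400 − ½·914·5.48² − 914·9.8·2.02 = 70600 Pa.

P_top ≈ 70.6 kPa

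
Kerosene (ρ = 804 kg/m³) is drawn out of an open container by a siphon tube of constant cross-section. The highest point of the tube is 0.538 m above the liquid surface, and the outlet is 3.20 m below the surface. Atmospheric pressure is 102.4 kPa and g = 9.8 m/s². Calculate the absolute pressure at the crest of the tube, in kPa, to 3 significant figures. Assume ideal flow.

Bernoulli surface→outlet gives ½v² = g·h_out, so v = √(2·9.8·3.20) = 7.92 m/s.
With constant cross-section the crest speed equals v; applying Bernoulli from the surface up to the crest, P_top = P_atm − ½ρv² − ρg·h_top.
P_top = 102400 − ½·804·7.92² − 804·9.8·0.538 = 72900 Pa.

P_top ≈ 72.9 kPa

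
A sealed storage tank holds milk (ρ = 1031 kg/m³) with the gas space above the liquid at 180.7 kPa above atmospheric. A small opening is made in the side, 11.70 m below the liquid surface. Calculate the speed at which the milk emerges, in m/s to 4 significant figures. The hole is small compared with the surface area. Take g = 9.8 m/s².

Take point 1 at the surface (v₁ ≈ 0) and point 2 at the hole (at atmospheric pressure). Bernoulli: P₁ + ρg h = P_atm + ½ρv₂².
With P₁ − P_atm = 180700 Pa, v₂ = √(2gh + 2ΔP/ρ) = √(2·9.8·11.70 + 2·180700/1031) = 24.08 m/s.

v ≈ 24.08 m/s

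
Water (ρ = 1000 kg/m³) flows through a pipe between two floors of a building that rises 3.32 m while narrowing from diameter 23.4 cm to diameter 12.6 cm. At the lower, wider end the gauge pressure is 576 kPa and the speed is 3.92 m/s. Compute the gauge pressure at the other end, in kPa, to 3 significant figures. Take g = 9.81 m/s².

P₂ ≈ 460 kPa

The volume flow rate is constant, so v₂ = (A₁/A₂)v₁ = (430/125)·3.92 = 13.5 m/s.
Energy conservation along the streamline gives P₂ = P₁ − ½ρ(v₂² − v₁²) − ρg(h₂ − h₁).
P₂ = 576000 + ½·1000·(3.92² − 13.5²) − 1000·9.81·(+3.32) = 576000 + (-83700) − (32600) = 460000 Pa.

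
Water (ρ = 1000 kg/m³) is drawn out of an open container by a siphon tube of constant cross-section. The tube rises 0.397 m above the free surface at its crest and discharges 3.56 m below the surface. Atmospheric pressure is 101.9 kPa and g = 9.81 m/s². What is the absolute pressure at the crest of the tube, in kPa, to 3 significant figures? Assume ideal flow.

The outlet speed comes from Torricelli: v = √(2g·3.56) = 8.36 m/s.
With constant cross-section the crest speed equals v; applying Bernoulli from the surface up to the crest, P_top = P_atm − ½ρv² − ρg·h_top.
P_top = 101900 − ½·1000·8.36² − 1000·9.81·0.397 = 63100 Pa.

P_top = 63.1 kPa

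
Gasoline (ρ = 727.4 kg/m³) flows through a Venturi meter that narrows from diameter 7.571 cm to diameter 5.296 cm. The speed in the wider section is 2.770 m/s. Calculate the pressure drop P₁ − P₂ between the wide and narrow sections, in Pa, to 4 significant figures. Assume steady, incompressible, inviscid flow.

ΔP ≈ 8865 Pa

Continuity gives A₁v₁ = A₂v₂, so v₂ = (45.02 cm²)/(22.03 cm²) × 2.770 m/s = 5.661 m/s.
Along the horizontal streamline, P + ½ρv² is constant.
P₁ − P₂ = ½·727.4·(5.661² − 2.770²) = ½·727.4·24.37 = 8865 Pa.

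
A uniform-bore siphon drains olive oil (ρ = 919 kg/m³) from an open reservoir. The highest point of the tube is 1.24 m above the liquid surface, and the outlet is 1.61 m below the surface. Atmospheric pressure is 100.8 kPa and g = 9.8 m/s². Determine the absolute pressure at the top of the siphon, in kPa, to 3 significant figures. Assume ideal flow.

P_top ≈ 75.1 kPa

Bernoulli surface→outlet gives ½v² = g·h_out, so v = √(2·9.8·1.61) = 5.62 m/s.
With constant cross-section the crest speed equals v; applying Bernoulli from the surface up to the crest, P_top = P_atm − ½ρv² − ρg·h_top.
P_top = 100800 − ½·919·5.62² − 919·9.8·1.24 = 75100 Pa.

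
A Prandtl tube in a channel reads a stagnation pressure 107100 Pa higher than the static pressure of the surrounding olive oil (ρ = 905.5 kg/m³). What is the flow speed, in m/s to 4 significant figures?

15.38 m/s

The dynamic pressure equals the rise in static pressure at the stagnation point: ΔP = ½ρv².
v = √(2ΔP/ρ) = √(2·107100/905.5) = 15.38 m/s.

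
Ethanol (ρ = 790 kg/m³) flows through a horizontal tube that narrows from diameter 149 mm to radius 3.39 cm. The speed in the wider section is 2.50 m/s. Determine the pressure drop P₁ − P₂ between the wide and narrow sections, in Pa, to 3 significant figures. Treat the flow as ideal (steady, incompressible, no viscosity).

The volume flow rate is constant, so v₂ = (A₁/A₂)v₁ = (174/36.1)·2.50 = 12.1 m/s.
With no height change, Bernoulli's equation is P₁ + ½ρv₁² = P₂ + ½ρv₂².
P₁ − P₂ = ½·790·(12.1² − 2.50²) = ½·790·140 = 55100 Pa.

ΔP = 55100 Pa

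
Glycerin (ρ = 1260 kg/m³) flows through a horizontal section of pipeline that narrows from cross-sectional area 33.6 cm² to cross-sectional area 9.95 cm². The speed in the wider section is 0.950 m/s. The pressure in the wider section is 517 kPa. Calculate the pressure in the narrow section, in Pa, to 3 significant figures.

Mass conservation (A₁v₁ = A₂v₂) gives v₂ = 0.950 × 33.6/9.95 = 3.21 m/s.
With no height change, Bernoulli's equation is P₁ + ½ρv₁² = P₂ + ½ρv₂².
P₂ = P₁ − ½ρ(v₂² − v₁²) = 517000 − ½·1260·(3.21² − 0.950²) = 517000 − 5920 = 511000 Pa.

P₂ ≈ 511000 Pa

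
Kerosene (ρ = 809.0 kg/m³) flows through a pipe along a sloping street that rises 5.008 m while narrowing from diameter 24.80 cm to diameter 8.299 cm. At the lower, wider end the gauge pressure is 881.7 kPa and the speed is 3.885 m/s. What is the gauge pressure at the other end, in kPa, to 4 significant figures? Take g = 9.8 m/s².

By continuity, v₂ = v₁·A₁/A₂ = 3.885·(483.1/54.09) = 34.69 m/s.
Energy conservation along the streamline gives P₂ = P₁ − ½ρ(v₂² − v₁²) − ρg(h₂ − h₁).
P₂ = 881700 + ½·809.0·(3.885² − 34.69²) − 809.0·9.8·(+5.008) = 881700 + (-480800) − (39700) = 361200 Pa.

361.2 kPa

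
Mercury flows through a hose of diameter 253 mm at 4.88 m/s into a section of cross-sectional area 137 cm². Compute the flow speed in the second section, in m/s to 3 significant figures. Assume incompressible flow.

The volume flow rate is constant, so v₂ = (A₁/A₂)v₁ = (503/137)·4.88 = 17.9 m/s.

v₂ = 17.9 m/s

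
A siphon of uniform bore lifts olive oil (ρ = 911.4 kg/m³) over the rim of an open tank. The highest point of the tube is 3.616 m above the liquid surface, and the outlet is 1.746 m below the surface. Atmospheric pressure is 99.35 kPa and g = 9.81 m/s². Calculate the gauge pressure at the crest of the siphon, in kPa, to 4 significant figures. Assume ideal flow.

P_gauge ≈ -47.94 kPa

Bernoulli surface→outlet gives ½v² = g·h_out, so v = √(2·9.81·1.746) = 5.853 m/s.
With constant cross-section the crest speed equals v; applying Bernoulli from the surface up to the crest, P_top = P_atm − ½ρv² − ρg·h_top.
P_top = 99350 − ½·911.4·5.853² − 911.4·9.81·3.616 = 51410 Pa. So P_gauge = P_top − P_atm = -47940 Pa.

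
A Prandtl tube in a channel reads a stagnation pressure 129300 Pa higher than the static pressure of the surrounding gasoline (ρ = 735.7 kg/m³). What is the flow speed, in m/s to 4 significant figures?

v ≈ 18.75 m/s

At the stagnation point the flow is brought to rest, so Bernoulli gives P_stag − P_static = ½ρv².
v = √(2ΔP/ρ) = √(2·129300/735.7) = 18.75 m/s.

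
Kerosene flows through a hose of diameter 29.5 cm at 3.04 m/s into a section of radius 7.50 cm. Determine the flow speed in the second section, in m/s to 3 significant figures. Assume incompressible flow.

The volume flow rate is constant, so v₂ = (A₁/A₂)v₁ = (683/177)·3.04 = 11.8 m/s.

v₂ = 11.8 m/s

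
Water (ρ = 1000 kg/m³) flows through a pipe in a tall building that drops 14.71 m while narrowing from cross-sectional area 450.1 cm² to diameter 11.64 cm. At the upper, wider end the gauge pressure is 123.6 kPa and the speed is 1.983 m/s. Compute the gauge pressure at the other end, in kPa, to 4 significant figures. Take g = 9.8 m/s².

P₂ = 234.5 kPa

By continuity, v₂ = v₁·A₁/A₂ = 1.983·(450.1/106.4) = 8.388 m/s.
Bernoulli: P₁ + ½ρv₁² + ρg h₁ = P₂ + ½ρv₂² + ρg h₂, so P₂ = P₁ + ½ρ(v₁² − v₂²) − ρg(h₂ − h₁).
P₂ = 123600 + ½·1000·(1.983² − 8.388²) − 1000·9.8·(−14.71) = 123600 + (-33210) − (-144200) = 234500 Pa.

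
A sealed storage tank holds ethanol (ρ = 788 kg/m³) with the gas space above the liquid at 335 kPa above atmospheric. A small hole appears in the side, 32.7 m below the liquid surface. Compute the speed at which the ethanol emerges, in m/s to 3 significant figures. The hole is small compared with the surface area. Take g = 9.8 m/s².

v ≈ 38.6 m/s

Take point 1 at the surface (v₁ ≈ 0) and point 2 at the hole (at atmospheric pressure). Bernoulli: P₁ + ρg h = P_atm + ½ρv₂².
With P₁ − P_atm = 335000 Pa, v₂ = √(2gh + 2ΔP/ρ) = √(2·9.8·32.7 + 2·335000/788) = 38.6 m/s.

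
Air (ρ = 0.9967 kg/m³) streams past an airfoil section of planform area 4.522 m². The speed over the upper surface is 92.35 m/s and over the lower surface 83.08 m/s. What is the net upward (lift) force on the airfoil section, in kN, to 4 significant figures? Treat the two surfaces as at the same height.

With equal heights on the two surfaces, Bernoulli gives P_lower − P_upper = ½ρ(v_upper² − v_lower²).
ΔP = ½·0.9967·(92.35² − 83.08²) = 810.4 Pa.
Lift = ΔP · A = 810.4 × 4.522 = 3665 N.

F = 3.665 kN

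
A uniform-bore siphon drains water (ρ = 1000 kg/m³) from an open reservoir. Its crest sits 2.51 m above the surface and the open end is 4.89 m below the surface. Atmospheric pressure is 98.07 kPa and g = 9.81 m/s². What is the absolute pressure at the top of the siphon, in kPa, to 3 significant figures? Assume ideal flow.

P_top ≈ 25.5 kPa

From the surface to the outlet (both open to atmosphere, surface at rest): v = √(2g·h_out) = √(2·9.81·4.89) = 9.79 m/s.
With constant cross-section the crest speed equals v; applying Bernoulli from the surface up to the crest, P_top = P_atm − ½ρv² − ρg·h_top.
P_top = 98070 − ½·1000·9.79² − 1000·9.81·2.51 = 25500 Pa.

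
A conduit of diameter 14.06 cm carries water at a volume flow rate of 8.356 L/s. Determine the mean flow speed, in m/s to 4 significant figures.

Q = 8.356 L/s = 0.008356 m³/s.
v = Q/A = 0.008356 / 0.01553 = 0.5382 m/s.

v = 0.5382 m/s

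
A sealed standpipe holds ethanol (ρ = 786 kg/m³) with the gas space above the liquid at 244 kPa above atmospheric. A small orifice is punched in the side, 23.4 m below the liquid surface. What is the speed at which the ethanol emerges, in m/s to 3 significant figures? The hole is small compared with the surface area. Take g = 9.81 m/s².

v ≈ 32.9 m/s

Take point 1 at the surface (v₁ ≈ 0) and point 2 at the hole (at atmospheric pressure). Bernoulli: P₁ + ρg h = P_atm + ½ρv₂².
With P₁ − P_atm = 244000 Pa, v₂ = √(2gh + 2ΔP/ρ) = √(2·9.81·23.4 + 2·244000/786) = 32.9 m/s.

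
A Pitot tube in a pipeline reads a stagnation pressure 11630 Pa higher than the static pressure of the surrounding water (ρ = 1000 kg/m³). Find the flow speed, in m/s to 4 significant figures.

The dynamic pressure equals the rise in static pressure at the stagnation point: ΔP = ½ρv².
v = √(2ΔP/ρ) = √(2·11630/1000) = 4.823 m/s.

v ≈ 4.823 m/s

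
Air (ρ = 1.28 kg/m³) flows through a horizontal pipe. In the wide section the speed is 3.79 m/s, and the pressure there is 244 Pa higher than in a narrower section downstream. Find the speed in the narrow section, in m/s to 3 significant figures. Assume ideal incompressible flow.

With h₁ = h₂, rearranging Bernoulli gives v₂ = √(v₁² + 2ΔP/ρ).
v₂ = √(3.79² + 2·244/1.28) = √(14.4 + 381) = 19.9 m/s.

v₂ ≈ 19.9 m/s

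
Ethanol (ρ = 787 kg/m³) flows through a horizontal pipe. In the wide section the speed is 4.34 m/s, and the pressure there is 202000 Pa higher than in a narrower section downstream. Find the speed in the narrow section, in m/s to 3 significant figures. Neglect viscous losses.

v₂ = 23.1 m/s

Horizontal Bernoulli: P₁ + ½ρv₁² = P₂ + ½ρv₂², so v₂² = v₁² + 2(P₁ − P₂)/ρ.
v₂ = √(4.34² + 2·202000/787) = √(18.8 + 513) = 23.1 m/s.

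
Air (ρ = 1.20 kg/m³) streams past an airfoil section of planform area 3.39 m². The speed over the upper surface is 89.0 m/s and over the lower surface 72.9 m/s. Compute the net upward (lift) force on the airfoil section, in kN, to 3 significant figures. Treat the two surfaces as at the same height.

F ≈ 5.30 kN

With equal heights on the two surfaces, Bernoulli gives P_lower − P_upper = ½ρ(v_upper² − v_lower²).
ΔP = ½·1.20·(89.0² − 72.9²) = 1560 Pa.
Lift = ΔP · A = 1560 × 3.39 = 5300 N.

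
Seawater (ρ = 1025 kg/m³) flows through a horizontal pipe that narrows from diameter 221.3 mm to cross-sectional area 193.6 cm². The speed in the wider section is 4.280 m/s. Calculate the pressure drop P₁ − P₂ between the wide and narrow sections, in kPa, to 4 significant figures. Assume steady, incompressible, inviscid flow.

The volume flow rate is constant, so v₂ = (A₁/A₂)v₁ = (384.6/193.6)·4.280 = 8.503 m/s.
The pipe is horizontal, so Bernoulli reduces to P₁ + ½ρv₁² = P₂ + ½ρv₂².
P₁ − P₂ = ½·1025·(8.503² − 4.280²) = ½·1025·53.99 = 27670 Pa.

ΔP ≈ 27.67 kPa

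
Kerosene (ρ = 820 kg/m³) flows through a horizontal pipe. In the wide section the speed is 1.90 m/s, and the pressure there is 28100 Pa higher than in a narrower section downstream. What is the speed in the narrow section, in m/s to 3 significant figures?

8.49 m/s

Along the level pipe P + ½ρv² is conserved, hence v₂² = v₁² + 2(P₁ − P₂)/ρ.
v₂ = √(1.90² + 2·28100/820) = √(3.61 + 68.5) = 8.49 m/s.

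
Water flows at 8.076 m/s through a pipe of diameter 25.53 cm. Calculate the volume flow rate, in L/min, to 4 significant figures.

Q = A·v = 0.05119 m² × 8.076 m/s = 0.4134 m³/s.
Converting: 0.4134 m³/s × 60000 = 24800 L/min.

Q = 24800 L/min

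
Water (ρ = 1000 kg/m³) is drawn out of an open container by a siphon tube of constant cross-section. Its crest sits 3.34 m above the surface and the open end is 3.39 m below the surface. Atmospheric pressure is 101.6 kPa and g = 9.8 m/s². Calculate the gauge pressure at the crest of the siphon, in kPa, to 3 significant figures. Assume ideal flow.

P_gauge ≈ -66.0 kPa

From the surface to the outlet (both open to atmosphere, surface at rest): v = √(2g·h_out) = √(2·9.8·3.39) = 8.15 m/s.
The bore is uniform, so the speed at the crest is the same v. Bernoulli surface→crest: P_atm = P_top + ½ρv² + ρg·h_top.
P_top = 101600 − ½·1000·8.15² − 1000·9.8·3.34 = 35600 Pa. So P_gauge = P_top − P_atm = -66000 Pa.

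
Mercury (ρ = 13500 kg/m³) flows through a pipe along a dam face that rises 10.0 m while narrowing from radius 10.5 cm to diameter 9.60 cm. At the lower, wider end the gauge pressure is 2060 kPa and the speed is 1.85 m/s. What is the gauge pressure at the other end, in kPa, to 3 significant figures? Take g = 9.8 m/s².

P₂ ≈ 231 kPa

By continuity, v₂ = v₁·A₁/A₂ = 1.85·(346/72.4) = 8.85 m/s.
Bernoulli: P₁ + ½ρv₁² + ρg h₁ = P₂ + ½ρv₂² + ρg h₂, so P₂ = P₁ + ½ρ(v₁² − v₂²) − ρg(h₂ − h₁).
P₂ = 2060000 + ½·13500·(1.85² − 8.85²) − 13500·9.8·(+10.0) = 2060000 + (-506000) − (1320000) = 231000 Pa.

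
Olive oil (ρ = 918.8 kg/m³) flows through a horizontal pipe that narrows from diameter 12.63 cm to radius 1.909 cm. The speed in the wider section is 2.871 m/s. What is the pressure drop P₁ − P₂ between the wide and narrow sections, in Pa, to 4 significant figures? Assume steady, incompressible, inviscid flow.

By continuity, v₂ = v₁·A₁/A₂ = 2.871·(125.3/11.45) = 31.42 m/s.
With no height change, Bernoulli's equation is P₁ + ½ρv₁² = P₂ + ½ρv₂².
P₁ − P₂ = ½·918.8·(31.42² − 2.871²) = ½·918.8·978.8 = 449700 Pa.

ΔP ≈ 449700 Pa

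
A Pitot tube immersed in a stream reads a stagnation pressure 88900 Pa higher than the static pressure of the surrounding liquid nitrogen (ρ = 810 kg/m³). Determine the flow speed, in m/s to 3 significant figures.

The dynamic pressure equals the rise in static pressure at the stagnation point: ΔP = ½ρv².
v = √(2ΔP/ρ) = √(2·88900/810) = 14.8 m/s.

v = 14.8 m/s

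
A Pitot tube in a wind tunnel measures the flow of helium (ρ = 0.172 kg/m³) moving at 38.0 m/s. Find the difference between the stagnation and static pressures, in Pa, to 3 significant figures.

ΔP = 124 Pa

At the stagnation point the flow is brought to rest, so Bernoulli gives P_stag − P_static = ½ρv².
ΔP = ½·0.172·38.0² = 124 Pa.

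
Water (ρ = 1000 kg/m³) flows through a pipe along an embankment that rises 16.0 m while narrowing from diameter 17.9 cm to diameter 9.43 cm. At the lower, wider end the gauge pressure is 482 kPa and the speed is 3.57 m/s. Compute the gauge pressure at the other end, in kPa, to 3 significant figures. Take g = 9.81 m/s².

P₂ ≈ 249 kPa

The volume flow rate is constant, so v₂ = (A₁/A₂)v₁ = (252/69.8)·3.57 = 12.9 m/s.
Energy conservation along the streamline gives P₂ = P₁ − ½ρ(v₂² − v₁²) − ρg(h₂ − h₁).
P₂ = 482000 + ½·1000·(3.57² − 12.9²) − 1000·9.81·(+16.0) = 482000 + (-76400) − (157000) = 249000 Pa.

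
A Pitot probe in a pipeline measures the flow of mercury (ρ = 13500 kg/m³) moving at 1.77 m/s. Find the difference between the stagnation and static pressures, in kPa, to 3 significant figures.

ΔP ≈ 21.1 kPa

At the stagnation point the flow is brought to rest, so Bernoulli gives P_stag − P_static = ½ρv².
ΔP = ½·13500·1.77² = 21100 Pa.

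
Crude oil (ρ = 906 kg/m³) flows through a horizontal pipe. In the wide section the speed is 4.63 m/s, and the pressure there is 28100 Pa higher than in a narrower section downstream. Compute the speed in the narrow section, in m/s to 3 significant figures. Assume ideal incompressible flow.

9.14 m/s

With h₁ = h₂, rearranging Bernoulli gives v₂ = √(v₁² + 2ΔP/ρ).
v₂ = √(4.63² + 2·28100/906) = √(21.4 + 62.0) = 9.14 m/s.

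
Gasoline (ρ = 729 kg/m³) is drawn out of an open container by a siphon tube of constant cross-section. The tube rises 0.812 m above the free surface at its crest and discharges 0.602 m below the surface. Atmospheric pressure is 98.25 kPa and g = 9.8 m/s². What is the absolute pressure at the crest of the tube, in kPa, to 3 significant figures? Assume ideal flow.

From the surface to the outlet (both open to atmosphere, surface at rest): v = √(2g·h_out) = √(2·9.8·0.602) = 3.43 m/s.
The bore is uniform, so the speed at the crest is the same v. Bernoulli surface→crest: P_atm = P_top + ½ρv² + ρg·h_top.
P_top = 98250 − ½·729·3.43² − 729·9.8·0.812 = 88100 Pa.

P_top ≈ 88.1 kPa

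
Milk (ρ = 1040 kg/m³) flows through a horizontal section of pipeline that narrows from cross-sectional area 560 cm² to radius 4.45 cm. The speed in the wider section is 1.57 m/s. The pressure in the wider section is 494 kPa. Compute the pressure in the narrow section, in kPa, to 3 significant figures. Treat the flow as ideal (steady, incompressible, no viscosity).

The volume flow rate is constant, so v₂ = (A₁/A₂)v₁ = (560/62.2)·1.57 = 14.1 m/s.
Along the horizontal streamline, P + ½ρv² is constant.
P₂ = P₁ − ½ρ(v₂² − v₁²) = 494000 − ½·1040·(14.1² − 1.57²) = 494000 − 103000 = 391000 Pa.

P₂ ≈ 391 kPa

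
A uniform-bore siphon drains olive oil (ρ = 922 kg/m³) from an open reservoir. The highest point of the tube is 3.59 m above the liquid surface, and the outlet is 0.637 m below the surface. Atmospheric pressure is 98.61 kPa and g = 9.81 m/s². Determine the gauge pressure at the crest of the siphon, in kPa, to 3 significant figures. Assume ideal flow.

From the surface to the outlet (both open to atmosphere, surface at rest): v = √(2g·h_out) = √(2·9.81·0.637) = 3.54 m/s.
The bore is uniform, so the speed at the crest is the same v. Bernoulli surface→crest: P_atm = P_top + ½ρv² + ρg·h_top.
P_top = 98610 − ½·922·3.54² − 922·9.81·3.59 = 60400 Pa. So P_gauge = P_top − P_atm = -38200 Pa.

-38.2 kPa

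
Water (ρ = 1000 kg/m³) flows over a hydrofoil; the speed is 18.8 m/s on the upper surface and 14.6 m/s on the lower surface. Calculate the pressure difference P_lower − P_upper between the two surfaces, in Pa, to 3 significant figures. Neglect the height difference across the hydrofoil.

ΔP = 70100 Pa

The pressure is lower where the speed is higher: ΔP = ½ρ(v_up² − v_low²).
ΔP = ½·1000·(18.8² − 14.6²) = 70100 Pa.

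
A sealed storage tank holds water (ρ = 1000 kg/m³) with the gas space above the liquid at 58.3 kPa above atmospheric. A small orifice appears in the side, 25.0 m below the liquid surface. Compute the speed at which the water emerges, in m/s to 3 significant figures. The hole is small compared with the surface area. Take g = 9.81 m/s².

24.6 m/s

Take point 1 at the surface (v₁ ≈ 0) and point 2 at the hole (at atmospheric pressure). Bernoulli: P₁ + ρg h = P_atm + ½ρv₂².
With P₁ − P_atm = 58300 Pa, v₂ = √(2gh + 2ΔP/ρ) = √(2·9.81·25.0 + 2·58300/1000) = 24.6 m/s.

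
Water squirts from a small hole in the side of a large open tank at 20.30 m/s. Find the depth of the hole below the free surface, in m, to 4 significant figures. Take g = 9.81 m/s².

h ≈ 21.00 m

Torricelli: v = √(2gh), so h = v²/(2g).
h = 20.30²/(2·9.81) = 412.1/19.62 = 21.00 m.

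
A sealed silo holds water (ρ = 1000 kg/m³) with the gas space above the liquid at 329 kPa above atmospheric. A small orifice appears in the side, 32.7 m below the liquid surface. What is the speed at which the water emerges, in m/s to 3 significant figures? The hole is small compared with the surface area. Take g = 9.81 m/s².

v = 36.0 m/s

Take point 1 at the surface (v₁ ≈ 0) and point 2 at the hole (at atmospheric pressure). Bernoulli: P₁ + ρg h = P_atm + ½ρv₂².
With P₁ − P_atm = 329000 Pa, v₂ = √(2gh + 2ΔP/ρ) = √(2·9.81·32.7 + 2·329000/1000) = 36.0 m/s.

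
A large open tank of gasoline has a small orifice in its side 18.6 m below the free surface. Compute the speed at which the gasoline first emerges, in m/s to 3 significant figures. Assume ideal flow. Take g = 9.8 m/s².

v ≈ 19.1 m/s

The surface is effectively still and both ends are open, so ½v² = gh and v = √(2·9.8·18.6) = 19.1 m/s.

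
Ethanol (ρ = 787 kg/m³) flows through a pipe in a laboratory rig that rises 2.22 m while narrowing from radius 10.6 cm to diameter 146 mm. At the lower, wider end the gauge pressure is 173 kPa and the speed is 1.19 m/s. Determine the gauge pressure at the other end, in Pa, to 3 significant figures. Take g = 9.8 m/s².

P₂ = 154000 Pa

Mass conservation (A₁v₁ = A₂v₂) gives v₂ = 1.19 × 353/167 = 2.51 m/s.
Energy conservation along the streamline gives P₂ = P₁ − ½ρ(v₂² − v₁²) − ρg(h₂ − h₁).
P₂ = 173000 + ½·787·(1.19² − 2.51²) − 787·9.8·(+2.22) = 173000 + (-1920) − (17100) = 154000 Pa.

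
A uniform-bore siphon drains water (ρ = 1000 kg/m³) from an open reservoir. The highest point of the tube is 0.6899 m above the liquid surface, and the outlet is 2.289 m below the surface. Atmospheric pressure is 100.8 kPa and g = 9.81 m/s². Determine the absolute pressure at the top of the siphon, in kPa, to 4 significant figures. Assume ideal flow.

P_top = 71.58 kPa

The outlet speed comes from Torricelli: v = √(2g·2.289) = 6.702 m/s.
With constant cross-section the crest speed equals v; applying Bernoulli from the surface up to the crest, P_top = P_atm − ½ρv² − ρg·h_top.
P_top = 100800 − ½·1000·6.702² − 1000·9.81·0.6899 = 71580 Pa.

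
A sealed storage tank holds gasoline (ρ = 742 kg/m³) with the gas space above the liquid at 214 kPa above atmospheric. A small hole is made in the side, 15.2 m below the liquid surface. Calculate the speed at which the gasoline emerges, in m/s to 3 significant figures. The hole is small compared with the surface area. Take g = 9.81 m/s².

Take point 1 at the surface (v₁ ≈ 0) and point 2 at the hole (at atmospheric pressure). Bernoulli: P₁ + ρg h = P_atm + ½ρv₂².
With P₁ − P_atm = 214000 Pa, v₂ = √(2gh + 2ΔP/ρ) = √(2·9.81·15.2 + 2·214000/742) = 29.6 m/s.

29.6 m/s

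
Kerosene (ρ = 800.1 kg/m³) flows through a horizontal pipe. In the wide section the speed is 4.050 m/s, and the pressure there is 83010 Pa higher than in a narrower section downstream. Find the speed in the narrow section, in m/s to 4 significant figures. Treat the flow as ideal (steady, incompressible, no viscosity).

v₂ ≈ 14.96 m/s

Horizontal Bernoulli: P₁ + ½ρv₁² = P₂ + ½ρv₂², so v₂² = v₁² + 2(P₁ − P₂)/ρ.
v₂ = √(4.050² + 2·83010/800.1) = √(16.40 + 207.5) = 14.96 m/s.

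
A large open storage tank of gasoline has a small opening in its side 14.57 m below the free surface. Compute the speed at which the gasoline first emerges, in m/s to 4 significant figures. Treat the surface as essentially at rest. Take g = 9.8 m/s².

The surface is effectively still and both ends are open, so ½v² = gh and v = √(2·9.8·14.57) = 16.90 m/s.

16.90 m/s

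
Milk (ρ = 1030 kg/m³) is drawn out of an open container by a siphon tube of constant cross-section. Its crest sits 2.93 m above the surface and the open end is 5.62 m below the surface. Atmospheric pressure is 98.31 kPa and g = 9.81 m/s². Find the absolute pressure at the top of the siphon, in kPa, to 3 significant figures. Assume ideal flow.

From the surface to the outlet (both open to atmosphere, surface at rest): v = √(2g·h_out) = √(2·9.81·5.62) = 10.5 m/s.
With constant cross-section the crest speed equals v; applying Bernoulli from the surface up to the crest, P_top = P_atm − ½ρv² − ρg·h_top.
P_top = 98310 − ½·1030·10.5² − 1030·9.81·2.93 = 11900 Pa.

P_top = 11.9 kPa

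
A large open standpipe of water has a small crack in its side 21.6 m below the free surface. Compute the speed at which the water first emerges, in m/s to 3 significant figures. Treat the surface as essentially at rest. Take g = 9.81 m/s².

With the surface at rest and both surface and jet at atmospheric pressure, Bernoulli gives ρg h = ½ρv², so v = √(2gh) = √(2·9.81·21.6) = 20.6 m/s.

20.6 m/s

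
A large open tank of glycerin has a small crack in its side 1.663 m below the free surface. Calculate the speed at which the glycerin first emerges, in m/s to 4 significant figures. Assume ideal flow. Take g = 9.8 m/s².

With the surface at rest and both surface and jet at atmospheric pressure, Bernoulli gives ρg h = ½ρv², so v = √(2gh) = √(2·9.8·1.663) = 5.709 m/s.

v = 5.709 m/s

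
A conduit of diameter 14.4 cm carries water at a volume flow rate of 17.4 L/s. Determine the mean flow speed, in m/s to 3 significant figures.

v = 1.07 m/s

Q = 17.4 L/s = 0.0174 m³/s.
v = Q/A = 0.0174 / 0.0163 = 1.07 m/s.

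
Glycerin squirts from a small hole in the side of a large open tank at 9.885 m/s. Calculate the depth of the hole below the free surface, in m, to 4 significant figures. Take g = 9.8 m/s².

4.985 m

Inverting v = √(2gh) gives h = v² / 2g.
h = 9.885²/(2·9.8) = 97.71/19.60 = 4.985 m.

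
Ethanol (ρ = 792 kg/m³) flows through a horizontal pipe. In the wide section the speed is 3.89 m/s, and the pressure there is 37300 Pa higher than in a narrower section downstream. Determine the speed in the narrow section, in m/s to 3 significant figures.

Along the level pipe P + ½ρv² is conserved, hence v₂² = v₁² + 2(P₁ − P₂)/ρ.
v₂ = √(3.89² + 2·37300/792) = √(15.1 + 94.2) = 10.5 m/s.

10.5 m/s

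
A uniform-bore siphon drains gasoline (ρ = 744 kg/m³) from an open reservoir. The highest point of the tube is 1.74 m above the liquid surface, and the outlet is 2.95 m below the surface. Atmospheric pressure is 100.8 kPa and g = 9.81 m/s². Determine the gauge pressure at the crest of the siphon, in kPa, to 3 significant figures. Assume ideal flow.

Bernoulli surface→outlet gives ½v² = g·h_out, so v = √(2·9.81·2.95) = 7.61 m/s.
With constant cross-section the crest speed equals v; applying Bernoulli from the surface up to the crest, P_top = P_atm − ½ρv² − ρg·h_top.
P_top = 100800 − ½·744·7.61² − 744·9.81·1.74 = 66600 Pa. So P_gauge = P_top − P_atm = -34200 Pa.

P_gauge = -34.2 kPa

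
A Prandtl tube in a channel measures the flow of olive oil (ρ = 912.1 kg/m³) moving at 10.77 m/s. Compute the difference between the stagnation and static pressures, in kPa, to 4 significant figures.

ΔP = 52.90 kPa

The dynamic pressure equals the rise in static pressure at the stagnation point: ΔP = ½ρv².
ΔP = ½·912.1·10.77² = 52900 Pa.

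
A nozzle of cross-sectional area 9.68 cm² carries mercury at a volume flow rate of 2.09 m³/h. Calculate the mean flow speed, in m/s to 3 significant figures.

v ≈ 0.600 m/s

Q = 2.09 m³/h = 0.000581 m³/s.
v = Q/A = 0.000581 / 0.000968 = 0.600 m/s.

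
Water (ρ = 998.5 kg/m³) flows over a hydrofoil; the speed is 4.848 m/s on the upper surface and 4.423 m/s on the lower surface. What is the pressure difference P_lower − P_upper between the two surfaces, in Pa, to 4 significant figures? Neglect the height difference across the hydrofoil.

Bernoulli (same height): P_lower − P_upper = ½ρ(v_upper² − v_lower²).
ΔP = ½·998.5·(4.848² − 4.423²) = 1967 Pa.

ΔP = 1967 Pa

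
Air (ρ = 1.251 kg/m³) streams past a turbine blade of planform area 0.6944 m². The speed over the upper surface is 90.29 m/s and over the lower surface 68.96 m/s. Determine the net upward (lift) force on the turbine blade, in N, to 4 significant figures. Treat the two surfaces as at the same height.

F ≈ 1475 N

The faster flow above has the lower pressure; Bernoulli (same height) gives ΔP = ½ρ(v_up² − v_low²).
ΔP = ½·1.251·(90.29² − 68.96²) = 2125 Pa.
Lift = ΔP · A = 2125 × 0.6944 = 1475 N.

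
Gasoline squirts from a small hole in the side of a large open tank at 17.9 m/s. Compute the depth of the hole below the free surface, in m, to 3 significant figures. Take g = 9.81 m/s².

h ≈ 16.3 m

Inverting v = √(2gh) gives h = v² / 2g.
h = 17.9²/(2·9.81) = 320/19.62 = 16.3 m.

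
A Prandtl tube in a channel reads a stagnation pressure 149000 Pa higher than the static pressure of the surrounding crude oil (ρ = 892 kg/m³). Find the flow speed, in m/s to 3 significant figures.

v ≈ 18.3 m/s

At the stagnation point the flow is brought to rest, so Bernoulli gives P_stag − P_static = ½ρv².
v = √(2ΔP/ρ) = √(2·149000/892) = 18.3 m/s.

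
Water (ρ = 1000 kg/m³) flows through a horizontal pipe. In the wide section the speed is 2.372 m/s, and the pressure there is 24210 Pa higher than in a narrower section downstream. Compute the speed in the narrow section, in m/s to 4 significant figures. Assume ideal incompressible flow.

With h₁ = h₂, rearranging Bernoulli gives v₂ = √(v₁² + 2ΔP/ρ).
v₂ = √(2.372² + 2·24210/1000) = √(5.626 + 48.42) = 7.352 m/s.

7.352 m/s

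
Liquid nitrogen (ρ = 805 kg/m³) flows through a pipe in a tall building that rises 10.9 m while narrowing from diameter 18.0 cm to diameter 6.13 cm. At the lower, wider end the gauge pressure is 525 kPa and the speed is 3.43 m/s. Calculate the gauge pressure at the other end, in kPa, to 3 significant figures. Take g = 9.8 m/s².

Continuity gives A₁v₁ = A₂v₂, so v₂ = (254 cm²)/(29.5 cm²) × 3.43 m/s = 29.6 m/s.
Applying Bernoulli between the two ends and solving for P₂: P₂ = P₁ + ½ρ(v₁² − v₂²) − ρgΔh.
P₂ = 525000 + ½·805·(3.43² − 29.6²) − 805·9.8·(+10.9) = 525000 + (-347000) − (86000) = 91700 Pa.

91.7 kPa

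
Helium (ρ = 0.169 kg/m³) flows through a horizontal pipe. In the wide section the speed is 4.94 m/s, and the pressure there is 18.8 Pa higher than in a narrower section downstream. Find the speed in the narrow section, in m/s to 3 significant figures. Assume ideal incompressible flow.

v₂ ≈ 15.7 m/s

Horizontal Bernoulli: P₁ + ½ρv₁² = P₂ + ½ρv₂², so v₂² = v₁² + 2(P₁ − P₂)/ρ.
v₂ = √(4.94² + 2·18.8/0.169) = √(24.4 + 222) = 15.7 m/s.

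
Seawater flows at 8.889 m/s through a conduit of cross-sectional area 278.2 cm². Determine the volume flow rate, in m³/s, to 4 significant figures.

Q = A·v = 0.02782 m² × 8.889 m/s = 0.2473 m³/s.

Q ≈ 0.2473 m³/s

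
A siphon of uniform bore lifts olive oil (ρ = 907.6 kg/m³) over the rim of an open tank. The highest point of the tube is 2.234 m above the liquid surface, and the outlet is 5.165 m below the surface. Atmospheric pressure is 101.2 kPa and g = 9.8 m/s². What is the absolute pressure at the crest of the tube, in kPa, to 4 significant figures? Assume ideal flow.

P_top ≈ 35.39 kPa

The outlet speed comes from Torricelli: v = √(2g·5.165) = 10.06 m/s.
Continuity keeps v the same throughout the tube; from surface to crest, P_atm + 0 = P_top + ½ρv² + ρg·h_top.
P_top = 101200 − ½·907.6·10.06² − 907.6·9.8·2.234 = 35390 Pa.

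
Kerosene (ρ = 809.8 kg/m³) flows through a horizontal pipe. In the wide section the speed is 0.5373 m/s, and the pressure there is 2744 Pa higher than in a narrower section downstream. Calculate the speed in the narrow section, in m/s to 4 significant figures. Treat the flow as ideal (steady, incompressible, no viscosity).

With h₁ = h₂, rearranging Bernoulli gives v₂ = √(v₁² + 2ΔP/ρ).
v₂ = √(0.5373² + 2·2744/809.8) = √(0.2887 + 6.777) = 2.658 m/s.

v₂ ≈ 2.658 m/s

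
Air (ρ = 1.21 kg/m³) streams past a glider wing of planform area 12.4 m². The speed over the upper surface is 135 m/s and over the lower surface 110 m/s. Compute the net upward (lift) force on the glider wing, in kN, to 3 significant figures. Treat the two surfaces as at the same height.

The faster flow above has the lower pressure; Bernoulli (same height) gives ΔP = ½ρ(v_up² − v_low²).
ΔP = ½·1.21·(135² − 110²) = 3710 Pa.
Lift = ΔP · A = 3710 × 12.4 = 45900 N.

F ≈ 45.9 kN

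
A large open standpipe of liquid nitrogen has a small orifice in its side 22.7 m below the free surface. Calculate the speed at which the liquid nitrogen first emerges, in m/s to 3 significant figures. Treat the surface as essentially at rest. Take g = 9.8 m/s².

The surface is effectively still and both ends are open, so ½v² = gh and v = √(2·9.8·22.7) = 21.1 m/s.

v ≈ 21.1 m/s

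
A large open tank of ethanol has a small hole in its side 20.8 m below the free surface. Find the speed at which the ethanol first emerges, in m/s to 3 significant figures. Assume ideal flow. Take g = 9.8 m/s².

v ≈ 20.2 m/s

Bernoulli from surface to hole (P equal, v_surface ≈ 0): v = √(2gh) = √(2×9.8×20.8) = 20.2 m/s.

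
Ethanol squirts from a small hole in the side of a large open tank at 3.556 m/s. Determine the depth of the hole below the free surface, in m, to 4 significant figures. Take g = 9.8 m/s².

h = 0.6452 m

Inverting v = √(2gh) gives h = v² / 2g.
h = 3.556²/(2·9.8) = 12.65/19.60 = 0.6452 m.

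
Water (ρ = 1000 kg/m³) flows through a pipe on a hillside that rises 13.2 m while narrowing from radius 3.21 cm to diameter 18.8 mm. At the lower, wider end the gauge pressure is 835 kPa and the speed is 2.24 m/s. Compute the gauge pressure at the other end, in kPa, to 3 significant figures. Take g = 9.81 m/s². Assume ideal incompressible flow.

The volume flow rate is constant, so v₂ = (A₁/A₂)v₁ = (32.4/2.78)·2.24 = 26.1 m/s.
Bernoulli: P₁ + ½ρv₁² + ρg h₁ = P₂ + ½ρv₂² + ρg h₂, so P₂ = P₁ + ½ρ(v₁² − v₂²) − ρg(h₂ − h₁).
P₂ = 835000 + ½·1000·(2.24² − 26.1²) − 1000·9.81·(+13.2) = 835000 + (-339000) − (129000) = 367000 Pa.

P₂ ≈ 367 kPa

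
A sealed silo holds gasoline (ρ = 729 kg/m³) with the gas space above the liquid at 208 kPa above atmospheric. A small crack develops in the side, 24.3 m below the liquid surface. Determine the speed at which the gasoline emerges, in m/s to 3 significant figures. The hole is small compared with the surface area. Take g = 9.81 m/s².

v ≈ 32.4 m/s

Take point 1 at the surface (v₁ ≈ 0) and point 2 at the hole (at atmospheric pressure). Bernoulli: P₁ + ρg h = P_atm + ½ρv₂².
With P₁ − P_atm = 208000 Pa, v₂ = √(2gh + 2ΔP/ρ) = √(2·9.81·24.3 + 2·208000/729) = 32.4 m/s.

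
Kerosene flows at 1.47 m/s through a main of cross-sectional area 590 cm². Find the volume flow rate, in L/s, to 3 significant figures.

Q ≈ 86.7 L/s

Q = A·v = 0.0590 m² × 1.47 m/s = 0.0867 m³/s.
Converting: 0.0867 m³/s × 1000 = 86.7 L/s.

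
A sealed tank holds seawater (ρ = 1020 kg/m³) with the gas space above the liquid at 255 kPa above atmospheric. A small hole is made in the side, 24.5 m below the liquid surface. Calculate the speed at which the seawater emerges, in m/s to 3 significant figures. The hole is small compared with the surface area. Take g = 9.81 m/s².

v ≈ 31.3 m/s

Take point 1 at the surface (v₁ ≈ 0) and point 2 at the hole (at atmospheric pressure). Bernoulli: P₁ + ρg h = P_atm + ½ρv₂².
With P₁ − P_atm = 255000 Pa, v₂ = √(2gh + 2ΔP/ρ) = √(2·9.81·24.5 + 2·255000/1020) = 31.3 m/s.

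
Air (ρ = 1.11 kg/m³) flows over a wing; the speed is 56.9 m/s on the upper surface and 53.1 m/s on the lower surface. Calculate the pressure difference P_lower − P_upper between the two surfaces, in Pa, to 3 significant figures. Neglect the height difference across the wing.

ΔP ≈ 232 Pa

With negligible Δh, P + ½ρv² is constant, so P_low − P_up = ½ρ(v_up² − v_low²).
ΔP = ½·1.11·(56.9² − 53.1²) = 232 Pa.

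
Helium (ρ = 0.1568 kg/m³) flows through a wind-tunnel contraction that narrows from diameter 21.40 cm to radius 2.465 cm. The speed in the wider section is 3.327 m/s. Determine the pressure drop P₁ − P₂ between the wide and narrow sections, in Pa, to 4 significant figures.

The volume flow rate is constant, so v₂ = (A₁/A₂)v₁ = (359.7/19.09)·3.327 = 62.69 m/s.
The pipe is horizontal, so Bernoulli reduces to P₁ + ½ρv₁² = P₂ + ½ρv₂².
P₁ − P₂ = ½·0.1568·(62.69² − 3.327²) = ½·0.1568·3919 = 307.2 Pa.

ΔP ≈ 307.2 Pa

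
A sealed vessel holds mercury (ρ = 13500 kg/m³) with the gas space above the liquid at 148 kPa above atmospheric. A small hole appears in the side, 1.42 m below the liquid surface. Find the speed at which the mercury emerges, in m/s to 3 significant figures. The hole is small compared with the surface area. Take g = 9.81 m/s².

Take point 1 at the surface (v₁ ≈ 0) and point 2 at the hole (at atmospheric pressure). Bernoulli: P₁ + ρg h = P_atm + ½ρv₂².
With P₁ − P_atm = 148000 Pa, v₂ = √(2gh + 2ΔP/ρ) = √(2·9.81·1.42 + 2·148000/13500) = 7.06 m/s.

v ≈ 7.06 m/s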